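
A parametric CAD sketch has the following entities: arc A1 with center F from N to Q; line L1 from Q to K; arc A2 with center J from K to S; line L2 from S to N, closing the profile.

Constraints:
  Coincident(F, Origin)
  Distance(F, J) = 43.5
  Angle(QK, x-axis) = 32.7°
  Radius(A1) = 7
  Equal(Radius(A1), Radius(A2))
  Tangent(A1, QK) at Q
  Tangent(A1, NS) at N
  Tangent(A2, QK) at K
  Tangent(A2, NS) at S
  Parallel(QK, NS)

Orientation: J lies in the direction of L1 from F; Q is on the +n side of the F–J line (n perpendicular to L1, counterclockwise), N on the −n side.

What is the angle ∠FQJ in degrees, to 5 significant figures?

80.858°

The slot axis is L1's direction at 32.7°, so u = (cos 32.7°, sin 32.7°) = (0.84151, 0.54024) and n = (−sin 32.7°, cos 32.7°) = (-0.54024, 0.84151). F is at the origin and J lies 43.5 along u from F, so J = 43.5·u = (36.606, 23.500). Tangency of A1 to both parallel lines with radius 7.0 puts Q and N at F ± 7.0·n: Q = (-3.7817, 5.8906), N = (3.7817, -5.8906). Then cos ∠FQJ = QF·QJ / (|QF||QJ|), giving 80.858°.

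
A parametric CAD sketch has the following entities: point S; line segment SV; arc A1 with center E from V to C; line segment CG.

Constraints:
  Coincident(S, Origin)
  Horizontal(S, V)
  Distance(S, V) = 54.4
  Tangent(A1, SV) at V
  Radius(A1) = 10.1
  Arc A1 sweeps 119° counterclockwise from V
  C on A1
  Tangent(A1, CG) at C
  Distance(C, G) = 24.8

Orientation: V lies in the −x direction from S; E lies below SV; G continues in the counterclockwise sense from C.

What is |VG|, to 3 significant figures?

36.8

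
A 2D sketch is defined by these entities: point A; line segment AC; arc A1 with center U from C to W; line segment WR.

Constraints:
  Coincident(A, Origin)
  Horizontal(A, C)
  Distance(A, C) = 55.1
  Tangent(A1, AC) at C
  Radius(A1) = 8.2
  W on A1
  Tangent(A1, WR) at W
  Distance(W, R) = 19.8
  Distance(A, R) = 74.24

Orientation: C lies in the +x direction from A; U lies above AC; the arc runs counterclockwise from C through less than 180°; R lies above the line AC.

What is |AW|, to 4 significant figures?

62.80

A is at the origin; A and C share the same y with |AC| = 55.1 and C on the +x side, so C = (55.10, 0.000). The tangent condition forces UC to be normal to AC, so U = C + (0, 8.2) = (55.10, 8.200). Since UW ⟂ WR (tangency), |UR| = √(8.2² + 19.8²) = 21.43 regardless of where W sits on A1. So R lies on both circle(A, 74.24) and circle(U, 21.43); the above-AC intersection is R = (70.58, 23.02). W is the foot of the tangent from R: W = (62.61, 4.897).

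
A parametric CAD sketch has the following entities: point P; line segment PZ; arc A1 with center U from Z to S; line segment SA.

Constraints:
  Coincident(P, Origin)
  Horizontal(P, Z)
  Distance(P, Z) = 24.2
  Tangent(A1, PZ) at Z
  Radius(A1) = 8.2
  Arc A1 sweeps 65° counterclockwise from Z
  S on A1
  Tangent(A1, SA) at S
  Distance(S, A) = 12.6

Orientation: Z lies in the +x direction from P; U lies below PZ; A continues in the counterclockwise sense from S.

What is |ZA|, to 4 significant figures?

20.58

On A1, Z sits at bearing 90° from U; a 65° counterclockwise sweep puts S at bearing 155°, so S = U + 8.2·(cos 155°, sin 155°) = (16.77, -4.735). Since A1 is tangent to SA there, US ⟂ SA, so SA runs along (−sin 155°, cos 155°); with |SA| = 12.6, A = (11.44, -16.15). Then |ZA| = |A − Z| = 20.58.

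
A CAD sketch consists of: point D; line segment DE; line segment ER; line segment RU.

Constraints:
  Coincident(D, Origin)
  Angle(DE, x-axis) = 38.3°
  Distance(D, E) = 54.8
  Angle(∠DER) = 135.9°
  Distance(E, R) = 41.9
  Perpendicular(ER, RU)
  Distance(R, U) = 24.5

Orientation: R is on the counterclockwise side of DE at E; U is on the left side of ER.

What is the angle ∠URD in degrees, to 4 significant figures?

64.86°

D is at the origin; DE runs at 38.3° with length 54.8, so E = 54.8·(cos 38.3°, sin 38.3°) = (43.01, 33.96). ∠DER = 135.9°, so ER runs at 38.3° + (180° − 135.9°) = 82.40° from the x-axis; with |ER| = 41.9, R = E + 41.9·(cos 82.40°, sin 82.40°) = (48.55, 75.50). ER ⟂ RU; with |RU| = 24.5 on the left of ER, U = R + 24.5·(-0.9912, 0.1323) = (24.26, 78.74). Then cos ∠URD = RU·RD / (|RU||RD|), giving 64.86°.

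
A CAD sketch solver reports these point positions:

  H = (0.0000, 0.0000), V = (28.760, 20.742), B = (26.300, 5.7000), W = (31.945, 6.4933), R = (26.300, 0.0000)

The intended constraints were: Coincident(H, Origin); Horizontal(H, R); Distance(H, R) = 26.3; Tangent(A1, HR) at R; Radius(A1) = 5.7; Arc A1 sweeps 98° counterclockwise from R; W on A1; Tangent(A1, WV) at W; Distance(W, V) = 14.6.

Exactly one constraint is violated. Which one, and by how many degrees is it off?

Tangent(A1, WV) at W — off by 4.60°.

H = (0.00, 0.00) ✓; H.y = 0.00, R.y = 0.00 ✓; |HR| = 26.30 ✓; ∠(BR, RH) = 90.00° ✓; |BR| = 5.700 ✓; bearing(B→W) − bearing(B→R) = 98.00° ✓; |BW| = 5.700 ✓; ∠(BW, WV) = 85.40° ✗; |WV| = 14.60 ✓.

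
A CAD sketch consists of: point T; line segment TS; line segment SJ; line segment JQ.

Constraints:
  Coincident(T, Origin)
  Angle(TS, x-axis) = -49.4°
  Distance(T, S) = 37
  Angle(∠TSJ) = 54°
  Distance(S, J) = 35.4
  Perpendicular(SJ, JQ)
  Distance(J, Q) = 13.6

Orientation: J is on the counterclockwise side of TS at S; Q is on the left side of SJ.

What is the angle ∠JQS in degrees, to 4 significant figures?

68.98°

∠TSJ = 54.0°, so SJ runs at -49.4° + (180° − 54.0°) = 76.60° from the x-axis; with |SJ| = 35.4, J = S + 35.4·(cos 76.60°, sin 76.60°) = (32.28, 6.343). The perpendicularity gives JQ at right angles to SJ; with |JQ| = 13.6 on the left of SJ, Q = J + 13.6·(-0.9728, 0.2317) = (19.05, 9.495). Then cos ∠JQS = QJ·QS / (|QJ||QS|), giving 68.98°.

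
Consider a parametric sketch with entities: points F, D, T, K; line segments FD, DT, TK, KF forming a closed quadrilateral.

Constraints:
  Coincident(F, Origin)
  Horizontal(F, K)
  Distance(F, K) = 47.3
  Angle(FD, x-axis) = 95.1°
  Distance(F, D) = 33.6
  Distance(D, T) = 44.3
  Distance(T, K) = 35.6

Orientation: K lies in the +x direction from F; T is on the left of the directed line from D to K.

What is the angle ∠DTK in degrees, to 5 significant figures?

97.633°

Checks: |DT| = 44.30 ✓; |TK| = 35.60 ✓.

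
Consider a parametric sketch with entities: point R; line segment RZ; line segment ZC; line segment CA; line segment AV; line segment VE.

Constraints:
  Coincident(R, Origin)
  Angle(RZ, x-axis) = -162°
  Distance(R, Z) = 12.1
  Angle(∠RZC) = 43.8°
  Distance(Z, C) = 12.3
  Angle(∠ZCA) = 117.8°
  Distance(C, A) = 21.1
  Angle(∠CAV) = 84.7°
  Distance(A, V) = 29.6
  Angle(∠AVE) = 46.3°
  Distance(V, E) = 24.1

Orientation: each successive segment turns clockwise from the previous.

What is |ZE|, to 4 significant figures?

8.301

R is at the origin; RZ runs at -162.0° with length 12.1, so Z = (-11.51, -3.739). ∠RZC = 43.8° gives ZC at 61.80° from the x-axis; with |ZC| = 12.3, C = (-5.695, 7.101). ∠ZCA = 117.8° gives CA at -0.4000° from the x-axis; with |CA| = 21.1, A = (15.40, 6.954). ∠CAV = 84.7° gives AV at -95.70° from the x-axis; with |AV| = 29.6, V = (12.46, -22.50). ∠AVE = 46.3° gives VE at 130.6° from the x-axis; with |VE| = 24.1, E = (-3.219, -4.202). Then |ZE| = |E − Z| = 8.301.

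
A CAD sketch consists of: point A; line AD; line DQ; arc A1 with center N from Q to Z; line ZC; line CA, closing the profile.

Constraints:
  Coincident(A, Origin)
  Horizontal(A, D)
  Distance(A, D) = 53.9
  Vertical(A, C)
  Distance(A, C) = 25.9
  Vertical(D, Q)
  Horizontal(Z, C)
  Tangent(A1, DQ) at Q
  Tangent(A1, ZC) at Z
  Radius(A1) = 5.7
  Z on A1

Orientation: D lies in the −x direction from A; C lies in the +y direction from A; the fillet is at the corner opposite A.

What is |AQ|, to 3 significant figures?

57.6

A is at the origin; AD is horizontal with |AD| = 53.9 and D on the −x side, so D = (-53.9, 0.00). AC is vertical with |AC| = 25.9 and C on the +y side, so C = (0.00, 25.9). The virtual corner opposite A is at (-53.9, 25.9). A1 meets DQ tangentially, so NQ is at right angles to DQ and tangency of A1 to ZC means the radius NZ is perpendicular to ZC, with radius 5.7, so the center N sits 5.7 in from both sides at N = (-48.2, 20.2). That places the tangent points at Q = (-53.9, 20.2) on DQ and Z = (-48.2, 25.9) on ZC. Then |AQ| = |Q − A| = 57.6.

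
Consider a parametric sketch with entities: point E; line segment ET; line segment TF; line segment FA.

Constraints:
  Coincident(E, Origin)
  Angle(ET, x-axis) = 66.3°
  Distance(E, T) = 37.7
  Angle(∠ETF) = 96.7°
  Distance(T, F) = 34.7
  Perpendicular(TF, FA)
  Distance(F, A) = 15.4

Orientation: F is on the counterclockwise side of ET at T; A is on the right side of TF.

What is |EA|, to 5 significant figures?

65.735

E is at the origin; ET runs at 66.3° with length 37.7, so T = 37.7·(cos 66.3°, sin 66.3°) = (15.153, 34.520). ∠ETF = 96.7°, so TF runs at 66.3° + (180° − 96.7°) = 149.60° from the x-axis; with |TF| = 34.7, F = T + 34.7·(cos 149.60°, sin 149.60°) = (-14.776, 52.080). TF ⟂ FA; with |FA| = 15.4 on the right of TF, A = F + 15.4·(0.50603, 0.86251) = (-6.9829, 65.363). Then |EA| = |A − E| = 65.735.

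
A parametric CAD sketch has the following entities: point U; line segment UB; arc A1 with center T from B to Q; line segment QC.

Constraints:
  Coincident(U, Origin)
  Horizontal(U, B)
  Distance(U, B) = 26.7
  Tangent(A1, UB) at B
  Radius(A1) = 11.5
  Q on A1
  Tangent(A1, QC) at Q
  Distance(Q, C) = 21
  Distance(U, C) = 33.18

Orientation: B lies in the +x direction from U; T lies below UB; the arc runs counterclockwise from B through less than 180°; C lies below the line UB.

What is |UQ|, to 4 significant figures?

18.25

Checks: U = (0.00, 0.00) ✓; |TQ| = 11.50 ✓; ∠(TQ, QC) = 90.00° ✓; |QC| = 21.00 ✓; |UC| = 33.18 ✓.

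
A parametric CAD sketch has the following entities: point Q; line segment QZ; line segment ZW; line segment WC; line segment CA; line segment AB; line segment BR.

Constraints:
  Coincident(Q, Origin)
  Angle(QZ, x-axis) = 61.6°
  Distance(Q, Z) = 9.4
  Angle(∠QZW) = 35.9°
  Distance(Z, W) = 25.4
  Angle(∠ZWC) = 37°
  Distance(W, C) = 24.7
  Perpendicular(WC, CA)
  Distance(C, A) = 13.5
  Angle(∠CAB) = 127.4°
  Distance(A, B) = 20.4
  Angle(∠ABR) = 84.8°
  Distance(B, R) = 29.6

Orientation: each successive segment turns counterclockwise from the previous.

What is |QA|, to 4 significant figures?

10.17

Q is at the origin; QZ runs at 61.6° with length 9.4, so Z = (4.471, 8.269). ∠QZW = 35.9° gives ZW at -154.3° from the x-axis; with |ZW| = 25.4, W = (-18.42, -2.746). ∠ZWC = 37.0° gives WC at -11.30° from the x-axis; with |WC| = 24.7, C = (5.805, -7.586). WC is perpendicular to CA, so CA runs at 78.70°; with |CA| = 13.5, A = (8.450, 5.652). Then |QA| = |A − Q| = 10.17.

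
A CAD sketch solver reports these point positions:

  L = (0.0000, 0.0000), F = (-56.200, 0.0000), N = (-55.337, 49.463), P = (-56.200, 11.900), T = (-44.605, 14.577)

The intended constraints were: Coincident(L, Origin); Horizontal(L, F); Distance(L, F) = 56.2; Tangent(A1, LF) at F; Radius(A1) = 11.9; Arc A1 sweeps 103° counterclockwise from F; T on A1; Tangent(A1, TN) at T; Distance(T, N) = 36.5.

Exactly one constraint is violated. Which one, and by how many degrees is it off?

Tangent(A1, TN) at T — off by 4.10°.

L = (0.00, 0.00) ✓; L.y = 0.00, F.y = 0.00 ✓; |LF| = 56.20 ✓; ∠(PF, FL) = 90.00° ✓; |PF| = 11.90 ✓; bearing(P→T) − bearing(P→F) = 103.0° ✓; |PT| = 11.90 ✓; ∠(PT, TN) = 85.90° ✗; |TN| = 36.50 ✓.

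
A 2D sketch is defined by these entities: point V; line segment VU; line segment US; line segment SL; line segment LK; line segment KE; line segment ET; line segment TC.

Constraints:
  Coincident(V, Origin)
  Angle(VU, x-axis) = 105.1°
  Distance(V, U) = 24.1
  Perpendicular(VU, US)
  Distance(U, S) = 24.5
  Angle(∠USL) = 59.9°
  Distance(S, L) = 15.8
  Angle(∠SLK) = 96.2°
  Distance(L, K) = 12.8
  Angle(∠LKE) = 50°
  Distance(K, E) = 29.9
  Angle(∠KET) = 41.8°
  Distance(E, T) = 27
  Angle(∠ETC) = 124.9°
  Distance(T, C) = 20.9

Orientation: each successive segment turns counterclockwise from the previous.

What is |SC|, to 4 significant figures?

34.17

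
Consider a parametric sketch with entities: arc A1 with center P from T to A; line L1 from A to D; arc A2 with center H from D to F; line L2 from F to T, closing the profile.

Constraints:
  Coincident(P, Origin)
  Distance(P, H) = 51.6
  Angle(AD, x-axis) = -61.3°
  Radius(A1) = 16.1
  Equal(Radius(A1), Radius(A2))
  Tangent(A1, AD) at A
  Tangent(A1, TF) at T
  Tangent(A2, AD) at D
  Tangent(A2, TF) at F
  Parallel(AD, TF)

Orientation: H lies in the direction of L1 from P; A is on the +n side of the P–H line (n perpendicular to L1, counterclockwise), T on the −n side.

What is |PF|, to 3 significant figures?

54.1

The slot axis is L1's direction at -61.3°, so u = (cos -61.3°, sin -61.3°) = (0.480, -0.877) and n = (−sin -61.3°, cos -61.3°) = (0.877, 0.480). P is at the origin and H lies 51.6 along u from P, so H = 51.6·u = (24.8, -45.3). Tangency of A1 to both parallel lines with radius 16.1 puts A and T at P ± 16.1·n: A = (14.1, 7.73), T = (-14.1, -7.73). Equal radii place D and F the same way about H: D = H + 16.1·n = (38.9, -37.5), F = H − 16.1·n = (10.7, -53.0). Then |PF| = |F − P| = 54.1.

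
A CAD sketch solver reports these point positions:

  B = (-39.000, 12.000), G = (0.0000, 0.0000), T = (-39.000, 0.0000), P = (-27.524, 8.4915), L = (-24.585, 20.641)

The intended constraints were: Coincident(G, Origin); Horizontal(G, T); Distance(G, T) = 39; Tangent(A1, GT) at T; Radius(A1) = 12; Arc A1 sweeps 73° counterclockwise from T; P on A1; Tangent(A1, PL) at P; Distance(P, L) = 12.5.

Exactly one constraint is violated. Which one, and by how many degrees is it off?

Tangent(A1, PL) at P — off by 3.40°.

G = (0.00, 0.00) ✓; G.y = 0.00, T.y = 0.00 ✓; |GT| = 39.00 ✓; ∠(BT, TG) = 90.00° ✓; |BT| = 12.00 ✓; bearing(B→P) − bearing(B→T) = 73.00° ✓; |BP| = 12.00 ✓; ∠(BP, PL) = 86.60° ✗; |PL| = 12.50 ✓.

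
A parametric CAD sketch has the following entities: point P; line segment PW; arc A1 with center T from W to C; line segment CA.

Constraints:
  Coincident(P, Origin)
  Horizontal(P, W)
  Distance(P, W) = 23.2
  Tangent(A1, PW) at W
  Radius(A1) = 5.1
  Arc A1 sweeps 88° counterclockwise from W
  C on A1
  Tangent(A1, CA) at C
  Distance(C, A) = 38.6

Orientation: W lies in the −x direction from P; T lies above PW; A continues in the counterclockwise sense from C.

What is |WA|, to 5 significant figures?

43.973

On A1, W sits at bearing -90° from T; an 88° counterclockwise sweep puts C at bearing -2°, so C = T + 5.1·(cos -2°, sin -2°) = (-18.103, 4.9220). Since A1 is tangent to CA there, TC ⟂ CA, so CA runs along (−sin -2°, cos -2°); with |CA| = 38.6, A = (-16.756, 43.498). Then |WA| = |A − W| = 43.973.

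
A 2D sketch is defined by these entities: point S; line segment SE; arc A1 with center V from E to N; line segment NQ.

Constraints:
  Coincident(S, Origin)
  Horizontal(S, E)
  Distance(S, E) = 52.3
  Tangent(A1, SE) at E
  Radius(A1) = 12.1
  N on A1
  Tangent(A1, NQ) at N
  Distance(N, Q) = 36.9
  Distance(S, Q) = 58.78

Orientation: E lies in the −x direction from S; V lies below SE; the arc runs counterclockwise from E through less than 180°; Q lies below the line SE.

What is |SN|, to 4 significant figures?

64.35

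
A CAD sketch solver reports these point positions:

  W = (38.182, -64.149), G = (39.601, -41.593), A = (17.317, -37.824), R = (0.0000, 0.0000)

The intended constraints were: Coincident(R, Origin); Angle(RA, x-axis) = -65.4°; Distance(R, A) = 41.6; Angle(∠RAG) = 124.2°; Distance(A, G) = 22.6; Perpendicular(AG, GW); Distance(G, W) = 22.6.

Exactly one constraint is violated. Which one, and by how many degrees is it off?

Perpendicular(AG, GW) — off by 6.00°.

R = (0.00, 0.00) ✓; RA at -65.40° ✓; |RA| = 41.60 ✓; ∠RAG = 124.2° ✓; |AG| = 22.60 ✓; ∠(AG, GW) = 84.00° ✗; |GW| = 22.60 ✓.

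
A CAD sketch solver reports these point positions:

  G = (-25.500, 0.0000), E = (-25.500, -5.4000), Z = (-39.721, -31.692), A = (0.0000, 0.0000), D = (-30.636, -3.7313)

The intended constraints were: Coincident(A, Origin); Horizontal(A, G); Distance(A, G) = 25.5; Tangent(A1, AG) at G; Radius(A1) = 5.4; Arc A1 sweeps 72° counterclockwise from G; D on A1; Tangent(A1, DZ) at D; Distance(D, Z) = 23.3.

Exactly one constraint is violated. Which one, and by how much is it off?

Distance(D, Z) = 23.3 — off by 6.10.

A = (0.00, 0.00) ✓; A.y = 0.00, G.y = 0.00 ✓; |AG| = 25.50 ✓; ∠(EG, GA) = 90.00° ✓; |EG| = 5.400 ✓; bearing(E→D) − bearing(E→G) = 72.00° ✓; |ED| = 5.400 ✓; ∠(ED, DZ) = 90.00° ✓; |DZ| = 29.40 ✗.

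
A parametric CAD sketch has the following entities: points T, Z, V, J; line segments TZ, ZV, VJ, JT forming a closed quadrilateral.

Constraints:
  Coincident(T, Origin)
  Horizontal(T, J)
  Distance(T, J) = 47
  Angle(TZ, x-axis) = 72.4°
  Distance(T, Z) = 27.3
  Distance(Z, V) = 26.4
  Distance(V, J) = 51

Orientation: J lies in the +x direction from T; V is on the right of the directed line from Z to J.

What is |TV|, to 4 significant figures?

4.717

Checks: |ZV| = 26.40 ✓; |VJ| = 51.00 ✓.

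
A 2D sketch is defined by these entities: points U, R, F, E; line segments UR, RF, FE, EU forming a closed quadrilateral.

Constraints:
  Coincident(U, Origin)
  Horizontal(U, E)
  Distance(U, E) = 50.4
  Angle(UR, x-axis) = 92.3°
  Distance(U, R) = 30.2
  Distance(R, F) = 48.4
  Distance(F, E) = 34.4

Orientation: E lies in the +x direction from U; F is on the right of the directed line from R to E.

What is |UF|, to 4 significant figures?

23.43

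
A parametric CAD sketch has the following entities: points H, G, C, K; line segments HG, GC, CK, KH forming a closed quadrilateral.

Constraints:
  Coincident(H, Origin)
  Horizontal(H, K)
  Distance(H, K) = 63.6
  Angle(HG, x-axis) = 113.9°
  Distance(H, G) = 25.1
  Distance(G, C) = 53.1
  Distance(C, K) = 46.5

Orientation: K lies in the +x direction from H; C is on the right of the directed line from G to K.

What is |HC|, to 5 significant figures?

29.138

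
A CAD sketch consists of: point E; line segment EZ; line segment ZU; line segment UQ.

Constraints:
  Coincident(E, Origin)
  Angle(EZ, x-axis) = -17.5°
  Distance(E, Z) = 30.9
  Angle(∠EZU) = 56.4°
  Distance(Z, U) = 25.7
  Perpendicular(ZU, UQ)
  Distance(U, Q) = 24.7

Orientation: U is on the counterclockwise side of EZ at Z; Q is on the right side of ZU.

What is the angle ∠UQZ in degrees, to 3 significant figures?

46.1°

E is at the origin; EZ runs at -17.5° with length 30.9, so Z = 30.9·(cos -17.5°, sin -17.5°) = (29.5, -9.29). ∠EZU = 56.4°, so ZU runs at -17.5° + (180° − 56.4°) = 106° from the x-axis; with |ZU| = 25.7, U = Z + 25.7·(cos 106°, sin 106°) = (22.3, 15.4). ZU ⟂ UQ; with |UQ| = 24.7 on the right of ZU, Q = U + 24.7·(0.961, 0.277) = (46.1, 22.2). Then cos ∠UQZ = QU·QZ / (|QU||QZ|), giving 46.1°.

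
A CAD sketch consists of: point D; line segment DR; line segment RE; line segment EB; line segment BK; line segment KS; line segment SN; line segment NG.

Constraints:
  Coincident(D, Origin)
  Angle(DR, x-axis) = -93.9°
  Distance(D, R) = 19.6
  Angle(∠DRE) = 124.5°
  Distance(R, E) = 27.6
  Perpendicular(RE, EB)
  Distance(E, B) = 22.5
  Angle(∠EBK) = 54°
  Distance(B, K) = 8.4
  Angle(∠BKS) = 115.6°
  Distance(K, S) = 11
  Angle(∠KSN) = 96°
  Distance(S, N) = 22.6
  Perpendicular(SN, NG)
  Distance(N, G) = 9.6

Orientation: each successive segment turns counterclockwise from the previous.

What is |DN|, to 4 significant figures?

56.94

D is at the origin; DR runs at -93.9° with length 19.6, so R = (-1.333, -19.55). ∠DRE = 124.5° gives RE at -38.40° from the x-axis; with |RE| = 27.6, E = (20.30, -36.70). RE is perpendicular to EB, so EB runs at 51.60°; with |EB| = 22.5, B = (34.27, -19.07). ∠EBK = 54.0° gives BK at 177.6° from the x-axis; with |BK| = 8.4, K = (25.88, -18.71). ∠BKS = 115.6° gives KS at -118.0° from the x-axis; with |KS| = 11.0, S = (20.72, -28.43). ∠KSN = 96.0° gives SN at -34.00° from the x-axis; with |SN| = 22.6, N = (39.45, -41.06). Then |DN| = |N − D| = 56.94.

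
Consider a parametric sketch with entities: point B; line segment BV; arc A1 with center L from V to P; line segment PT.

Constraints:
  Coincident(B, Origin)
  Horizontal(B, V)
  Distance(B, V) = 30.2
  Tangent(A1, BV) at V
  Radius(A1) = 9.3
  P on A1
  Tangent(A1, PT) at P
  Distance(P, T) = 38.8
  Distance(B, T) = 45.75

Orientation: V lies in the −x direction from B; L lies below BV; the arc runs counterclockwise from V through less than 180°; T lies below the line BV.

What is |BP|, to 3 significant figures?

40.2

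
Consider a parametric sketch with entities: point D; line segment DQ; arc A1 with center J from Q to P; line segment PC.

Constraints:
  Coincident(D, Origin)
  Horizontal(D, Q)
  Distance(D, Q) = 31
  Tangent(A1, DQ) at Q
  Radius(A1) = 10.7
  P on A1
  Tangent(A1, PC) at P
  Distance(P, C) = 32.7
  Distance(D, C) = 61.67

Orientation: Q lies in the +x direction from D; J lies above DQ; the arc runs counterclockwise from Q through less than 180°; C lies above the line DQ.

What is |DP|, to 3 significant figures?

42.7

D is at the origin; DQ is horizontal with |DQ| = 31.0 and Q on the +x side, so Q = (31.0, 0.00). A1 meets DQ tangentially, so JQ is at right angles to DQ, so J = Q + (0, 10.7) = (31.0, 10.7). Since JP ⟂ PC (tangency), |JC| = √(10.7² + 32.7²) = 34.4 regardless of where P sits on A1. So C lies on both circle(D, 61.67) and circle(J, 34.4); the above-DQ intersection is C = (45.1, 42.1). P is the foot of the tangent from C: P = (41.6, 9.58).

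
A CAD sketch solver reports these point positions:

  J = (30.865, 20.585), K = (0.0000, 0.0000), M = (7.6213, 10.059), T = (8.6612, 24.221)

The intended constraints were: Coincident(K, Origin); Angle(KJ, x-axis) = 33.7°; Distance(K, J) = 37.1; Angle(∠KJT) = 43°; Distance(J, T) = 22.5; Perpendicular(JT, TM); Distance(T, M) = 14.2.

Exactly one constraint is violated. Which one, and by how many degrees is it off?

Perpendicular(JT, TM) — off by 5.10°.

K = (0.00, 0.00) ✓; KJ at 33.70° ✓; |KJ| = 37.10 ✓; ∠KJT = 43.00° ✓; |JT| = 22.50 ✓; ∠(JT, TM) = 95.10° ✗; |TM| = 14.20 ✓.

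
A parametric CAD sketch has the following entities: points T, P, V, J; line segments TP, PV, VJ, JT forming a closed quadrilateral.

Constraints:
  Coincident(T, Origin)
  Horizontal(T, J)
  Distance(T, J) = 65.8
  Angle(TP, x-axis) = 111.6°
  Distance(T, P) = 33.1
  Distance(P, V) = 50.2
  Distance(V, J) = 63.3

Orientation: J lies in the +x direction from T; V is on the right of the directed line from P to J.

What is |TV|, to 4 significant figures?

17.16

Checks: |PV| = 50.20 ✓; |VJ| = 63.30 ✓.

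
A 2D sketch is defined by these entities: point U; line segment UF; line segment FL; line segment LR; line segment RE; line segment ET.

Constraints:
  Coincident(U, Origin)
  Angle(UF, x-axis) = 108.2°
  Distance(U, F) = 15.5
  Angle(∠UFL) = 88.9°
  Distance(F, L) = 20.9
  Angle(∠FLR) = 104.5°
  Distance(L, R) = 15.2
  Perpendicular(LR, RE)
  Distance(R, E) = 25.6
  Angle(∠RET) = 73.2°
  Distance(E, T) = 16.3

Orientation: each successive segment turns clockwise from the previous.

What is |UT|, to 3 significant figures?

10.7

LR is perpendicular to RE, so RE runs at -148°; with |RE| = 25.6, E = (1.30, -5.49). ∠RET = 73.2° gives ET at 105° from the x-axis; with |ET| = 16.3, T = (-2.87, 10.3). Then |UT| = |T − U| = 10.7.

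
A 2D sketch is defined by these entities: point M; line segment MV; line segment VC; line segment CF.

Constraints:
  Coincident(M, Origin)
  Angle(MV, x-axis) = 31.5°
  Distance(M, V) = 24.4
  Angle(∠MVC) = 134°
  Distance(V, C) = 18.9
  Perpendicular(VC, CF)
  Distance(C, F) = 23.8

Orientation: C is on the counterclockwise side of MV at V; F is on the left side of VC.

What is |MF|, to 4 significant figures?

36.39

∠MVC = 134.0°, so VC runs at 31.5° + (180° − 134.0°) = 77.50° from the x-axis; with |VC| = 18.9, C = V + 18.9·(cos 77.50°, sin 77.50°) = (24.90, 31.20). VC ⟂ CF; with |CF| = 23.8 on the left of VC, F = C + 23.8·(-0.9763, 0.2164) = (1.659, 36.35). Then |MF| = |F − M| = 36.39.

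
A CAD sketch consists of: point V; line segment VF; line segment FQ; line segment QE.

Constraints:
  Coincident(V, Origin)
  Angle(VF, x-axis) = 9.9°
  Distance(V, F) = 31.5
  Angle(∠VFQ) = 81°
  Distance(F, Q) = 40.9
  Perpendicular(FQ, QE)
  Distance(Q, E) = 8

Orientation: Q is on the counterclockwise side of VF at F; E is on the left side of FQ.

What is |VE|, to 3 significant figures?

42.8

V is at the origin; VF runs at 9.9° with length 31.5, so F = 31.5·(cos 9.9°, sin 9.9°) = (31.0, 5.42). ∠VFQ = 81.0°, so FQ runs at 9.9° + (180° − 81.0°) = 109° from the x-axis; with |FQ| = 40.9, Q = F + 40.9·(cos 109°, sin 109°) = (17.8, 44.1). FQ is perpendicular to QE; with |QE| = 8.0 on the left of FQ, E = Q + 8.0·(-0.946, -0.324) = (10.2, 41.5). Then |VE| = |E − V| = 42.8.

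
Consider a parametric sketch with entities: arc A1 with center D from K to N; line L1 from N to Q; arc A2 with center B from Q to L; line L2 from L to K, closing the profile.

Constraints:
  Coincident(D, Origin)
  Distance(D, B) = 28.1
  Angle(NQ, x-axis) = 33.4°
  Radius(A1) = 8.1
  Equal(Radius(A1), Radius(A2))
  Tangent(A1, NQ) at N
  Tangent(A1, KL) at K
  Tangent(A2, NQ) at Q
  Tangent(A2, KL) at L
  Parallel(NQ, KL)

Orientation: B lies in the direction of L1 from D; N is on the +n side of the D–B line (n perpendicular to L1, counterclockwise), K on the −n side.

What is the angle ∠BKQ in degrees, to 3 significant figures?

13.9°

Tangency of A1 to both parallel lines with radius 8.1 puts N and K at D ± 8.1·n: N = (-4.46, 6.76), K = (4.46, -6.76). Equal radii place Q and L the same way about B: Q = B + 8.1·n = (19.0, 22.2), L = B − 8.1·n = (27.9, 8.71). Then cos ∠BKQ = KB·KQ / (|KB||KQ|), giving 13.9°.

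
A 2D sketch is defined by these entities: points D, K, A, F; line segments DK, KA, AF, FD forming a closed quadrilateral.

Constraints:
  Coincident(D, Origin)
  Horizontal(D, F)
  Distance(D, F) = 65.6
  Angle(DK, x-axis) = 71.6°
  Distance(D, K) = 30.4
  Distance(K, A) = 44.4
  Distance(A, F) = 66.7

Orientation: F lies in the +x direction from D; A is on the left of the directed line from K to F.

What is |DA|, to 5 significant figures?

73.183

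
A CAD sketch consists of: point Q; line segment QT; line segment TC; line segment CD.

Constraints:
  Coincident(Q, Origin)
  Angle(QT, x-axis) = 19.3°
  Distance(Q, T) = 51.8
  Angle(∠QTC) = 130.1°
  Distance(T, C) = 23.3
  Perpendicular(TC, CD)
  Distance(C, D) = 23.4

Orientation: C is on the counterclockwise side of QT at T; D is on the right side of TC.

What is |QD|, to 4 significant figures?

84.75

Q is at the origin; QT runs at 19.3° with length 51.8, so T = 51.8·(cos 19.3°, sin 19.3°) = (48.89, 17.12). ∠QTC = 130.1°, so TC runs at 19.3° + (180° − 130.1°) = 69.20° from the x-axis; with |TC| = 23.3, C = T + 23.3·(cos 69.20°, sin 69.20°) = (57.16, 38.90). TC is perpendicular to CD; with |CD| = 23.4 on the right of TC, D = C + 23.4·(0.9348, -0.3551) = (79.04, 30.59). Then |QD| = |D − Q| = 84.75.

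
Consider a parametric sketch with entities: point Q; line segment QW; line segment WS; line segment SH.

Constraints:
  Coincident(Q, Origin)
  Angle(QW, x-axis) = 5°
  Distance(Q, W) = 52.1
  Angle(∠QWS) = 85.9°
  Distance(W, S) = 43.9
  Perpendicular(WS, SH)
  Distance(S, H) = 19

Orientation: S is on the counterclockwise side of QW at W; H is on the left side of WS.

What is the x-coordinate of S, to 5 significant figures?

44.959

Q is at the origin; QW runs at 5.0° with length 52.1, so W = 52.1·(cos 5.0°, sin 5.0°) = (51.902, 4.5408). ∠QWS = 85.9°, so WS runs at 5.0° + (180° − 85.9°) = 99.100° from the x-axis; with |WS| = 43.9, S = W + 43.9·(cos 99.100°, sin 99.100°) = (44.959, 47.888). So S.x = 44.959.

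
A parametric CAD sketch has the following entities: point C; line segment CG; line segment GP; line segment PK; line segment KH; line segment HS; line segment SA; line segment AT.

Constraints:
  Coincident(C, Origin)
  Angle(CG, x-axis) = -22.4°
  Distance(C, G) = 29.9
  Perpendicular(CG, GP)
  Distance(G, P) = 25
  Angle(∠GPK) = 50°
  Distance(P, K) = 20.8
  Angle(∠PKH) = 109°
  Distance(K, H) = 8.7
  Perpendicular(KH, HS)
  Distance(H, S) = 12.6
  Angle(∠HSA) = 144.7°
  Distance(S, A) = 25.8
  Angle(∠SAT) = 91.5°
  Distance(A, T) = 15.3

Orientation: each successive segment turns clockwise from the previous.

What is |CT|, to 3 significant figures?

49.1

C is at the origin; CG runs at -22.4° with length 29.9, so G = (27.6, -11.4). CG ⟂ GP, so GP runs at -112°; with |GP| = 25.0, P = (18.1, -34.5). ∠GPK = 50.0° gives PK at 118° from the x-axis; with |PK| = 20.8, K = (8.48, -16.1). ∠PKH = 109.0° gives KH at 46.6° from the x-axis; with |KH| = 8.7, H = (14.5, -9.75). KH ⟂ HS, so HS runs at -43.4°; with |HS| = 12.6, S = (23.6, -18.4). ∠HSA = 144.7° gives SA at -78.7° from the x-axis; with |SA| = 25.8, A = (28.7, -43.7). ∠SAT = 91.5° gives AT at -167° from the x-axis; with |AT| = 15.3, T = (13.7, -47.1). Then |CT| = |T − C| = 49.1.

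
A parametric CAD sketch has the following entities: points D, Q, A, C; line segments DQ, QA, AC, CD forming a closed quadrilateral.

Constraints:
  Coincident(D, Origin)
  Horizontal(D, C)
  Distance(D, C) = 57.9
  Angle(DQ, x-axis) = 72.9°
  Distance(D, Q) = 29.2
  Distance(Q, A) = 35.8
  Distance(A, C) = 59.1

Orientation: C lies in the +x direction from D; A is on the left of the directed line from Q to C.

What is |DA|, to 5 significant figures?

63.266

Checks: DQ at 72.90° ✓; |QA| = 35.80 ✓; |AC| = 59.10 ✓.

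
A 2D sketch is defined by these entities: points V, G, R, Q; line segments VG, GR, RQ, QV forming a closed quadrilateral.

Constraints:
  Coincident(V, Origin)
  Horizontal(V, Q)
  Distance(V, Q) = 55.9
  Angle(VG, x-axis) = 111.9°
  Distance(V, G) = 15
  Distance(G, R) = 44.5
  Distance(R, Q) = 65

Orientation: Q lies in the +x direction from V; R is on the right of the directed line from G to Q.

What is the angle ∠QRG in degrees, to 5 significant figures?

67.327°

Checks: |GR| = 44.50 ✓; |RQ| = 65.00 ✓.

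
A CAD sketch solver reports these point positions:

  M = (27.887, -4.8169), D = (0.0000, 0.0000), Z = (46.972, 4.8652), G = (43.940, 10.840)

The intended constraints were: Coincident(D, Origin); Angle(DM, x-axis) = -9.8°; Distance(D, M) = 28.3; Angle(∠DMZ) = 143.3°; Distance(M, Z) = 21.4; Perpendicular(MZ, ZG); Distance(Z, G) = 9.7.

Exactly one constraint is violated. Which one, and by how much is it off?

Distance(Z, G) = 9.7 — off by 3.00.

D = (0.00, 0.00) ✓; DM at -9.800° ✓; |DM| = 28.30 ✓; ∠DMZ = 143.3° ✓; |MZ| = 21.40 ✓; ∠(MZ, ZG) = 90.01° ✓; |ZG| = 6.700 ✗.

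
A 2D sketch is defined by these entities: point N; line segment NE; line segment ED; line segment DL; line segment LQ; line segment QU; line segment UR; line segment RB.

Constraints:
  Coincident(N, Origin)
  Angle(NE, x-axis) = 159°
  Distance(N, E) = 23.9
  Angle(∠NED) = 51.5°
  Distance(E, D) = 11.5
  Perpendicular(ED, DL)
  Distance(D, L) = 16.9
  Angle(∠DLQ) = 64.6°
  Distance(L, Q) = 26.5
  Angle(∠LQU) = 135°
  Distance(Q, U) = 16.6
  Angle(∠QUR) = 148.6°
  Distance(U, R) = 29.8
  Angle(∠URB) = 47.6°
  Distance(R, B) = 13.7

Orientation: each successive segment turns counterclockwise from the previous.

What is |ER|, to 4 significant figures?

41.04

∠LQU = 135.0° gives QU at 177.9° from the x-axis; with |QU| = 16.6, U = (-37.36, 22.70). ∠QUR = 148.6° gives UR at -150.7° from the x-axis; with |UR| = 29.8, R = (-63.35, 8.116). Then |ER| = |R − E| = 41.04.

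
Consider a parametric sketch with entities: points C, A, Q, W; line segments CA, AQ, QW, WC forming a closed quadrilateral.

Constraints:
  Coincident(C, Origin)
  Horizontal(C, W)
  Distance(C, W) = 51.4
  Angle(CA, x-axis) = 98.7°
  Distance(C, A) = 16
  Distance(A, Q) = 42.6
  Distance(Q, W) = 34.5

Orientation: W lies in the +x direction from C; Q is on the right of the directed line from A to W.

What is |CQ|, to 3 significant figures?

29.3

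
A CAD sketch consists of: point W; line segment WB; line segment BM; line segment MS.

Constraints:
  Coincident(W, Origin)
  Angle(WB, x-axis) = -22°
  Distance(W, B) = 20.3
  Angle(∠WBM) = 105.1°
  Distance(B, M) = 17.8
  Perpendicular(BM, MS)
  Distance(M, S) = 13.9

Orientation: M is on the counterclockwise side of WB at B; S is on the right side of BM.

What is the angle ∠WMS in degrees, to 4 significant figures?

130.3°

W is at the origin; WB runs at -22.0° with length 20.3, so B = 20.3·(cos -22.0°, sin -22.0°) = (18.82, -7.605). ∠WBM = 105.1°, so BM runs at -22.0° + (180° − 105.1°) = 52.90° from the x-axis; with |BM| = 17.8, M = B + 17.8·(cos 52.90°, sin 52.90°) = (29.56, 6.592). BM ⟂ MS; with |MS| = 13.9 on the right of BM, S = M + 13.9·(0.7976, -0.6032) = (40.65, -1.792). Then cos ∠WMS = MW·MS / (|MW||MS|), giving 130.3°.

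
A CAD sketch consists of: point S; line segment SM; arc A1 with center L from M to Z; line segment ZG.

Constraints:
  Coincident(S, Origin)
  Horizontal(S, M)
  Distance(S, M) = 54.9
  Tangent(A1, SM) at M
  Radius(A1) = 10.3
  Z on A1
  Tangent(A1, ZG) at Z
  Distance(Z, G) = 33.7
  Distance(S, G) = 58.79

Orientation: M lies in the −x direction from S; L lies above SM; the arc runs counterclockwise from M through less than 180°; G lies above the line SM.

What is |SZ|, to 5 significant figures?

45.584

Checks: |LZ| = 10.30 ✓; ∠(LZ, ZG) = 90.00° ✓; |ZG| = 33.70 ✓; |SG| = 58.79 ✓.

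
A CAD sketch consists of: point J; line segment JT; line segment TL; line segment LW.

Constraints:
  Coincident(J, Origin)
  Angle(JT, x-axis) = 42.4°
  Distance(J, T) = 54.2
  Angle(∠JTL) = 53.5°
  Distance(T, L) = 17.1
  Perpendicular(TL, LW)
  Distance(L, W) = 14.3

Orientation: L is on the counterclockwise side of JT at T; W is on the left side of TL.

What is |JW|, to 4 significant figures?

32.95

∠JTL = 53.5°, so TL runs at 42.4° + (180° − 53.5°) = 168.9° from the x-axis; with |TL| = 17.1, L = T + 17.1·(cos 168.9°, sin 168.9°) = (23.24, 39.84). TL is perpendicular to LW; with |LW| = 14.3 on the left of TL, W = L + 14.3·(-0.1925, -0.9813) = (20.49, 25.81). Then |JW| = |W − J| = 32.95.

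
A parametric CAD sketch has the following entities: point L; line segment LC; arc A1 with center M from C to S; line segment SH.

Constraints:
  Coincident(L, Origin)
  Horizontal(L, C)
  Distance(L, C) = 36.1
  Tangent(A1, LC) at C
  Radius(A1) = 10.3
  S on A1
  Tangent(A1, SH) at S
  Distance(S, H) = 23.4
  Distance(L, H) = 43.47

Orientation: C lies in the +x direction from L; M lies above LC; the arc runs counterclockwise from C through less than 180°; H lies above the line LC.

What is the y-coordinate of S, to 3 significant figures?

17.6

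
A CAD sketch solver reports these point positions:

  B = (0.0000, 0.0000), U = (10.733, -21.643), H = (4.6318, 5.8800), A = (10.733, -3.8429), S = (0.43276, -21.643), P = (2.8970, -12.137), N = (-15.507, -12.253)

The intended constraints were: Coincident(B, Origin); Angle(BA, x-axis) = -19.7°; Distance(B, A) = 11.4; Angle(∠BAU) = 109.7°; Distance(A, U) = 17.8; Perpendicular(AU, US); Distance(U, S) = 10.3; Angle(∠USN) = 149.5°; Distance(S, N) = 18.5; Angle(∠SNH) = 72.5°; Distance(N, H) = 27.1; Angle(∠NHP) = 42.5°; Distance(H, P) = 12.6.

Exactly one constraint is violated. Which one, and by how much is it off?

Distance(H, P) = 12.6 — off by 5.50.

B = (0.00, 0.00) ✓; BA at -19.70° ✓; |BA| = 11.40 ✓; ∠BAU = 109.7° ✓; |AU| = 17.80 ✓; ∠(AU, US) = 90.00° ✓; |US| = 10.30 ✓; ∠USN = 149.5° ✓; |SN| = 18.50 ✓; ∠SNH = 72.50° ✓; |NH| = 27.10 ✓; ∠NHP = 42.50° ✓; |HP| = 18.10 ✗.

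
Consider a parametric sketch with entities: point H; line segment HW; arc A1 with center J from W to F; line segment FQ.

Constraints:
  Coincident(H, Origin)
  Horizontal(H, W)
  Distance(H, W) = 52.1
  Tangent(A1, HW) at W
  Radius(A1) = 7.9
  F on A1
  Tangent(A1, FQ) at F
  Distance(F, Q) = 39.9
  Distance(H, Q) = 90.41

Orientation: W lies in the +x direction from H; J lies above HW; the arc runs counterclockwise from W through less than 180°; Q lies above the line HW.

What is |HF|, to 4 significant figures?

58.13

Checks: |JF| = 7.900 ✓; ∠(JF, FQ) = 90.00° ✓; |FQ| = 39.90 ✓; |HQ| = 90.41 ✓.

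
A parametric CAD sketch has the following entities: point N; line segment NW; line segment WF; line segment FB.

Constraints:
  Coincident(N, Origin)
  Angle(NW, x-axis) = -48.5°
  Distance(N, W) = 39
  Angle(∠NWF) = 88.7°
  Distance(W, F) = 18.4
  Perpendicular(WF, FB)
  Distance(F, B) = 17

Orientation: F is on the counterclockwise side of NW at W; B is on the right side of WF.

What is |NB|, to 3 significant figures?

58.7

N is at the origin; NW runs at -48.5° with length 39.0, so W = 39.0·(cos -48.5°, sin -48.5°) = (25.8, -29.2). ∠NWF = 88.7°, so WF runs at -48.5° + (180° − 88.7°) = 42.8° from the x-axis; with |WF| = 18.4, F = W + 18.4·(cos 42.8°, sin 42.8°) = (39.3, -16.7). WF ⟂ FB; with |FB| = 17.0 on the right of WF, B = F + 17.0·(0.679, -0.734) = (50.9, -29.2). Then |NB| = |B − N| = 58.7.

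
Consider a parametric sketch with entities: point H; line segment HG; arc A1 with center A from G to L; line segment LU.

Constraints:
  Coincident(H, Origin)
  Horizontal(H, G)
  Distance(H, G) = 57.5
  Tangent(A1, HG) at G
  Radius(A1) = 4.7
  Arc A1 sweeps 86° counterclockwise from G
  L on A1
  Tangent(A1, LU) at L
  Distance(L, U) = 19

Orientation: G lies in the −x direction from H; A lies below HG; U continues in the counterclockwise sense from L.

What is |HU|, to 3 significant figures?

67.7

H is at the origin; HG is horizontal with |HG| = 57.5 and G on the −x side, so G = (-57.5, 0.00). Tangency of A1 to HG means the radius AG is perpendicular to HG, so A = G + (0, -4.7) = (-57.5, -4.70). On A1, G sits at bearing 90° from A; an 86° counterclockwise sweep puts L at bearing 176°, so L = A + 4.7·(cos 176°, sin 176°) = (-62.2, -4.37). Tangency of A1 to LU means the radius AL is perpendicular to LU, so LU runs along (−sin 176°, cos 176°); with |LU| = 19.0, U = (-63.5, -23.3). Then |HU| = |U − H| = 67.7.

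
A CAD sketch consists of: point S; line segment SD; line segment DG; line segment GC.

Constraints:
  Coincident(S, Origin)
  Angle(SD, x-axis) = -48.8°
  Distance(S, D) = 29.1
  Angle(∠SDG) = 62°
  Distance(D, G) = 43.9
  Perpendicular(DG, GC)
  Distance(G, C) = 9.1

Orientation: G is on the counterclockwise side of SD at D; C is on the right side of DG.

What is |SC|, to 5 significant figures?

46.097

S is at the origin; SD runs at -48.8° with length 29.1, so D = 29.1·(cos -48.8°, sin -48.8°) = (19.168, -21.895). ∠SDG = 62.0°, so DG runs at -48.8° + (180° − 62.0°) = 69.200° from the x-axis; with |DG| = 43.9, G = D + 43.9·(cos 69.200°, sin 69.200°) = (34.757, 19.144). DG is perpendicular to GC; with |GC| = 9.1 on the right of DG, C = G + 9.1·(0.93483, -0.35511) = (43.264, 15.912). Then |SC| = |C − S| = 46.097.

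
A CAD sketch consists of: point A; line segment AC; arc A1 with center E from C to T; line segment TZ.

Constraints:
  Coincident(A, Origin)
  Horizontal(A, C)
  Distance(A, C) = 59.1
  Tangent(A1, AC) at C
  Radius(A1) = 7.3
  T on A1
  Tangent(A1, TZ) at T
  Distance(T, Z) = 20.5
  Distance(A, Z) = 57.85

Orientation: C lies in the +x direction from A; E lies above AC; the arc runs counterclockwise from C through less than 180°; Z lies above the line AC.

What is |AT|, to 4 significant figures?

65.69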